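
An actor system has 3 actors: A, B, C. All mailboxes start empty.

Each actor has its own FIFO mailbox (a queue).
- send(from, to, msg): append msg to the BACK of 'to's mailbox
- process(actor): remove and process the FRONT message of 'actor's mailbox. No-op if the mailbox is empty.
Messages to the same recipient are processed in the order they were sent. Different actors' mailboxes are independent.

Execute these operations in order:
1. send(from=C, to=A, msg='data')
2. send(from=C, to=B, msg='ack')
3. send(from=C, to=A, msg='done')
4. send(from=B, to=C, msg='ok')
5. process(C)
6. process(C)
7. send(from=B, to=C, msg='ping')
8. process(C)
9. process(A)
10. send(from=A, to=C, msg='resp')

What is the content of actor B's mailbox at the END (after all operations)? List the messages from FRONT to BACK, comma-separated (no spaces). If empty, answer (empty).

After 1 (send(from=C, to=A, msg='data')): A:[data] B:[] C:[]
After 2 (send(from=C, to=B, msg='ack')): A:[data] B:[ack] C:[]
After 3 (send(from=C, to=A, msg='done')): A:[data,done] B:[ack] C:[]
After 4 (send(from=B, to=C, msg='ok')): A:[data,done] B:[ack] C:[ok]
After 5 (process(C)): A:[data,done] B:[ack] C:[]
After 6 (process(C)): A:[data,done] B:[ack] C:[]
After 7 (send(from=B, to=C, msg='ping')): A:[data,done] B:[ack] C:[ping]
After 8 (process(C)): A:[data,done] B:[ack] C:[]
After 9 (process(A)): A:[done] B:[ack] C:[]
After 10 (send(from=A, to=C, msg='resp')): A:[done] B:[ack] C:[resp]

Answer: ack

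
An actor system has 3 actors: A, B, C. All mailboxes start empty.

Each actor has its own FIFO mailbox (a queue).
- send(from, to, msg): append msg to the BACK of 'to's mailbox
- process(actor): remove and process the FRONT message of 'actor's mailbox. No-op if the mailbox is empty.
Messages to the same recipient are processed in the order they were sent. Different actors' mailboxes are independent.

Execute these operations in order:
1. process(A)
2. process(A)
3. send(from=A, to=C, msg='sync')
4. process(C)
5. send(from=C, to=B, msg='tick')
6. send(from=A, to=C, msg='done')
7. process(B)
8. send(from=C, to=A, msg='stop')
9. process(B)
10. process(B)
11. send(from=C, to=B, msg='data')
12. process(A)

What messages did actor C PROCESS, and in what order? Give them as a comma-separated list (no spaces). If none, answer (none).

Answer: sync

Derivation:
After 1 (process(A)): A:[] B:[] C:[]
After 2 (process(A)): A:[] B:[] C:[]
After 3 (send(from=A, to=C, msg='sync')): A:[] B:[] C:[sync]
After 4 (process(C)): A:[] B:[] C:[]
After 5 (send(from=C, to=B, msg='tick')): A:[] B:[tick] C:[]
After 6 (send(from=A, to=C, msg='done')): A:[] B:[tick] C:[done]
After 7 (process(B)): A:[] B:[] C:[done]
After 8 (send(from=C, to=A, msg='stop')): A:[stop] B:[] C:[done]
After 9 (process(B)): A:[stop] B:[] C:[done]
After 10 (process(B)): A:[stop] B:[] C:[done]
After 11 (send(from=C, to=B, msg='data')): A:[stop] B:[data] C:[done]
After 12 (process(A)): A:[] B:[data] C:[done]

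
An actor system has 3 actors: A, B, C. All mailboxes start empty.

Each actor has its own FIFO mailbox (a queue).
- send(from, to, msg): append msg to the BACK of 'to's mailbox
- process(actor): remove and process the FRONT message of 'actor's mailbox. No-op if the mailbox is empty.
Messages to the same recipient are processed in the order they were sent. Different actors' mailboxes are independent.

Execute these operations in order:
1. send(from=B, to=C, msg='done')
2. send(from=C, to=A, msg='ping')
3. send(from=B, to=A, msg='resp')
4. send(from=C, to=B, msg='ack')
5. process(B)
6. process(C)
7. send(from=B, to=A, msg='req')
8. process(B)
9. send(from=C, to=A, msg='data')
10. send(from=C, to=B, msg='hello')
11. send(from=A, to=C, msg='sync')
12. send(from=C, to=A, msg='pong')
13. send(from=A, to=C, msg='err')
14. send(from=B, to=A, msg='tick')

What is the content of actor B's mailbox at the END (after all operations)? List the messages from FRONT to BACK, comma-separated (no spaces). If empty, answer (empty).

Answer: hello

Derivation:
After 1 (send(from=B, to=C, msg='done')): A:[] B:[] C:[done]
After 2 (send(from=C, to=A, msg='ping')): A:[ping] B:[] C:[done]
After 3 (send(from=B, to=A, msg='resp')): A:[ping,resp] B:[] C:[done]
After 4 (send(from=C, to=B, msg='ack')): A:[ping,resp] B:[ack] C:[done]
After 5 (process(B)): A:[ping,resp] B:[] C:[done]
After 6 (process(C)): A:[ping,resp] B:[] C:[]
After 7 (send(from=B, to=A, msg='req')): A:[ping,resp,req] B:[] C:[]
After 8 (process(B)): A:[ping,resp,req] B:[] C:[]
After 9 (send(from=C, to=A, msg='data')): A:[ping,resp,req,data] B:[] C:[]
After 10 (send(from=C, to=B, msg='hello')): A:[ping,resp,req,data] B:[hello] C:[]
After 11 (send(from=A, to=C, msg='sync')): A:[ping,resp,req,data] B:[hello] C:[sync]
After 12 (send(from=C, to=A, msg='pong')): A:[ping,resp,req,data,pong] B:[hello] C:[sync]
After 13 (send(from=A, to=C, msg='err')): A:[ping,resp,req,data,pong] B:[hello] C:[sync,err]
After 14 (send(from=B, to=A, msg='tick')): A:[ping,resp,req,data,pong,tick] B:[hello] C:[sync,err]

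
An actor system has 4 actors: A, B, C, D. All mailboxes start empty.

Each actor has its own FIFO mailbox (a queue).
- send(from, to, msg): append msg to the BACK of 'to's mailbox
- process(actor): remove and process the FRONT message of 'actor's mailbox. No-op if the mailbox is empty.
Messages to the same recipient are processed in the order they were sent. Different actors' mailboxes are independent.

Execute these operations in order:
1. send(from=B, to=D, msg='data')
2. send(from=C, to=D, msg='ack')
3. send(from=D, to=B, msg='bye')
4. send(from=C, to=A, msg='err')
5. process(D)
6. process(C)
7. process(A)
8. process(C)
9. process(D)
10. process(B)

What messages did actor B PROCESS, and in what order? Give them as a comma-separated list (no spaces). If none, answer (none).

After 1 (send(from=B, to=D, msg='data')): A:[] B:[] C:[] D:[data]
After 2 (send(from=C, to=D, msg='ack')): A:[] B:[] C:[] D:[data,ack]
After 3 (send(from=D, to=B, msg='bye')): A:[] B:[bye] C:[] D:[data,ack]
After 4 (send(from=C, to=A, msg='err')): A:[err] B:[bye] C:[] D:[data,ack]
After 5 (process(D)): A:[err] B:[bye] C:[] D:[ack]
After 6 (process(C)): A:[err] B:[bye] C:[] D:[ack]
After 7 (process(A)): A:[] B:[bye] C:[] D:[ack]
After 8 (process(C)): A:[] B:[bye] C:[] D:[ack]
After 9 (process(D)): A:[] B:[bye] C:[] D:[]
After 10 (process(B)): A:[] B:[] C:[] D:[]

Answer: bye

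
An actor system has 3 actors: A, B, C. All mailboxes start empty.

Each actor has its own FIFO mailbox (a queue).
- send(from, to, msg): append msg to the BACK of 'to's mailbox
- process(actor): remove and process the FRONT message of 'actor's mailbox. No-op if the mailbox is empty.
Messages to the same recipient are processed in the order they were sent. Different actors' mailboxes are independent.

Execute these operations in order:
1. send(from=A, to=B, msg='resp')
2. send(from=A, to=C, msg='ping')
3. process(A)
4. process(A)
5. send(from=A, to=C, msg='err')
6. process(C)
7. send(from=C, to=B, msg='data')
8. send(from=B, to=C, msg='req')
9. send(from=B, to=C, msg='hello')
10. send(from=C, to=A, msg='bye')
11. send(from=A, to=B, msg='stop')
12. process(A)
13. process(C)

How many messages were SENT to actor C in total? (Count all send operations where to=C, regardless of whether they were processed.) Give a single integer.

After 1 (send(from=A, to=B, msg='resp')): A:[] B:[resp] C:[]
After 2 (send(from=A, to=C, msg='ping')): A:[] B:[resp] C:[ping]
After 3 (process(A)): A:[] B:[resp] C:[ping]
After 4 (process(A)): A:[] B:[resp] C:[ping]
After 5 (send(from=A, to=C, msg='err')): A:[] B:[resp] C:[ping,err]
After 6 (process(C)): A:[] B:[resp] C:[err]
After 7 (send(from=C, to=B, msg='data')): A:[] B:[resp,data] C:[err]
After 8 (send(from=B, to=C, msg='req')): A:[] B:[resp,data] C:[err,req]
After 9 (send(from=B, to=C, msg='hello')): A:[] B:[resp,data] C:[err,req,hello]
After 10 (send(from=C, to=A, msg='bye')): A:[bye] B:[resp,data] C:[err,req,hello]
After 11 (send(from=A, to=B, msg='stop')): A:[bye] B:[resp,data,stop] C:[err,req,hello]
After 12 (process(A)): A:[] B:[resp,data,stop] C:[err,req,hello]
After 13 (process(C)): A:[] B:[resp,data,stop] C:[req,hello]

Answer: 4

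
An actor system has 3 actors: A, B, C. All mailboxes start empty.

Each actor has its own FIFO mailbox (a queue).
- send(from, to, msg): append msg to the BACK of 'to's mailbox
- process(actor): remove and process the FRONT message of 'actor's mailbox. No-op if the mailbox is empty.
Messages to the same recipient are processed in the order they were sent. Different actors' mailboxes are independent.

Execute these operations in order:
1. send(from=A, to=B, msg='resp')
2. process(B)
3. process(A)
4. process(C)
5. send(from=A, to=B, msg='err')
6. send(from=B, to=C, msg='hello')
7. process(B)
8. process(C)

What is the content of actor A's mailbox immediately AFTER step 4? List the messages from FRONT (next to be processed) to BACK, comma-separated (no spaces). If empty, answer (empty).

After 1 (send(from=A, to=B, msg='resp')): A:[] B:[resp] C:[]
After 2 (process(B)): A:[] B:[] C:[]
After 3 (process(A)): A:[] B:[] C:[]
After 4 (process(C)): A:[] B:[] C:[]

(empty)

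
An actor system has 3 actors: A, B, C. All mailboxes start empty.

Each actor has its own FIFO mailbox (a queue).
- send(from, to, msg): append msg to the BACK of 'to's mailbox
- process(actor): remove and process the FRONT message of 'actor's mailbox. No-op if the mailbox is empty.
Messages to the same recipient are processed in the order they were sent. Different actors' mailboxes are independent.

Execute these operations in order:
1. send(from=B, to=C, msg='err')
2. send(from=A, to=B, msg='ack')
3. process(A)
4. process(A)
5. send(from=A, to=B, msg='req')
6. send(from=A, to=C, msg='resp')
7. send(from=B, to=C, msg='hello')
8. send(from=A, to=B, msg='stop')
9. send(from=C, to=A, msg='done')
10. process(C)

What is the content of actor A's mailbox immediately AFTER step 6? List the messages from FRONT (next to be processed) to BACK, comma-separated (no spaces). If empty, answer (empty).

After 1 (send(from=B, to=C, msg='err')): A:[] B:[] C:[err]
After 2 (send(from=A, to=B, msg='ack')): A:[] B:[ack] C:[err]
After 3 (process(A)): A:[] B:[ack] C:[err]
After 4 (process(A)): A:[] B:[ack] C:[err]
After 5 (send(from=A, to=B, msg='req')): A:[] B:[ack,req] C:[err]
After 6 (send(from=A, to=C, msg='resp')): A:[] B:[ack,req] C:[err,resp]

(empty)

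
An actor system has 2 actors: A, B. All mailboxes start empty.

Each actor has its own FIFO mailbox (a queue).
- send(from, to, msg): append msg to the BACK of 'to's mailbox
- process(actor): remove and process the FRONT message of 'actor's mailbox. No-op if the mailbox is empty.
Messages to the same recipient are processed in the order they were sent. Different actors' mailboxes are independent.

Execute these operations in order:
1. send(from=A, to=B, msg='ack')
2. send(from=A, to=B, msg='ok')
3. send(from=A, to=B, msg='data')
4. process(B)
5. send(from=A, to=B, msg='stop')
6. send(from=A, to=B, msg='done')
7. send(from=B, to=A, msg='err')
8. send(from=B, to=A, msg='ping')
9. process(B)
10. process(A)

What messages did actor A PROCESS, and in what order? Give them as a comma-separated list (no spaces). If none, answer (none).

After 1 (send(from=A, to=B, msg='ack')): A:[] B:[ack]
After 2 (send(from=A, to=B, msg='ok')): A:[] B:[ack,ok]
After 3 (send(from=A, to=B, msg='data')): A:[] B:[ack,ok,data]
After 4 (process(B)): A:[] B:[ok,data]
After 5 (send(from=A, to=B, msg='stop')): A:[] B:[ok,data,stop]
After 6 (send(from=A, to=B, msg='done')): A:[] B:[ok,data,stop,done]
After 7 (send(from=B, to=A, msg='err')): A:[err] B:[ok,data,stop,done]
After 8 (send(from=B, to=A, msg='ping')): A:[err,ping] B:[ok,data,stop,done]
After 9 (process(B)): A:[err,ping] B:[data,stop,done]
After 10 (process(A)): A:[ping] B:[data,stop,done]

Answer: err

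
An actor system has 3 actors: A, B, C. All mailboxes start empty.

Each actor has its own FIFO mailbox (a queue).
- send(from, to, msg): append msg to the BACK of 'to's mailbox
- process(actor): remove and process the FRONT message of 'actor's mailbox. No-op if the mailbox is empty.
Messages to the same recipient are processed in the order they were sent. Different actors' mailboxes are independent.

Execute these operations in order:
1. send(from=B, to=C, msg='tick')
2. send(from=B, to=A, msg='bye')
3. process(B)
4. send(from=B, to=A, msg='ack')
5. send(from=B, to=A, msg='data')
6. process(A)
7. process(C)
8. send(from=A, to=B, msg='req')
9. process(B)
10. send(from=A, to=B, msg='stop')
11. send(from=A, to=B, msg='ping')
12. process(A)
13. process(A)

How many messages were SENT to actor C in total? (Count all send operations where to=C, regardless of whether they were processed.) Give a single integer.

After 1 (send(from=B, to=C, msg='tick')): A:[] B:[] C:[tick]
After 2 (send(from=B, to=A, msg='bye')): A:[bye] B:[] C:[tick]
After 3 (process(B)): A:[bye] B:[] C:[tick]
After 4 (send(from=B, to=A, msg='ack')): A:[bye,ack] B:[] C:[tick]
After 5 (send(from=B, to=A, msg='data')): A:[bye,ack,data] B:[] C:[tick]
After 6 (process(A)): A:[ack,data] B:[] C:[tick]
After 7 (process(C)): A:[ack,data] B:[] C:[]
After 8 (send(from=A, to=B, msg='req')): A:[ack,data] B:[req] C:[]
After 9 (process(B)): A:[ack,data] B:[] C:[]
After 10 (send(from=A, to=B, msg='stop')): A:[ack,data] B:[stop] C:[]
After 11 (send(from=A, to=B, msg='ping')): A:[ack,data] B:[stop,ping] C:[]
After 12 (process(A)): A:[data] B:[stop,ping] C:[]
After 13 (process(A)): A:[] B:[stop,ping] C:[]

Answer: 1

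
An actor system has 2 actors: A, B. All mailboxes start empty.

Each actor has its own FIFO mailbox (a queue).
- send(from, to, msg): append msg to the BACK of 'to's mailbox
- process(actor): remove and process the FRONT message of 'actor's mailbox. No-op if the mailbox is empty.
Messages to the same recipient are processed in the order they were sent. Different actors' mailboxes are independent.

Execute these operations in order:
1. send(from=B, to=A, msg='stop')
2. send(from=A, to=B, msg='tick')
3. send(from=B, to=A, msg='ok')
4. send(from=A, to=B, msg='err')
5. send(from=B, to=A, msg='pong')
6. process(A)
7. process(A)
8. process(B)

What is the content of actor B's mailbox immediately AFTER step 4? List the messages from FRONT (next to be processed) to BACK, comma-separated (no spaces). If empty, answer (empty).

After 1 (send(from=B, to=A, msg='stop')): A:[stop] B:[]
After 2 (send(from=A, to=B, msg='tick')): A:[stop] B:[tick]
After 3 (send(from=B, to=A, msg='ok')): A:[stop,ok] B:[tick]
After 4 (send(from=A, to=B, msg='err')): A:[stop,ok] B:[tick,err]

tick,err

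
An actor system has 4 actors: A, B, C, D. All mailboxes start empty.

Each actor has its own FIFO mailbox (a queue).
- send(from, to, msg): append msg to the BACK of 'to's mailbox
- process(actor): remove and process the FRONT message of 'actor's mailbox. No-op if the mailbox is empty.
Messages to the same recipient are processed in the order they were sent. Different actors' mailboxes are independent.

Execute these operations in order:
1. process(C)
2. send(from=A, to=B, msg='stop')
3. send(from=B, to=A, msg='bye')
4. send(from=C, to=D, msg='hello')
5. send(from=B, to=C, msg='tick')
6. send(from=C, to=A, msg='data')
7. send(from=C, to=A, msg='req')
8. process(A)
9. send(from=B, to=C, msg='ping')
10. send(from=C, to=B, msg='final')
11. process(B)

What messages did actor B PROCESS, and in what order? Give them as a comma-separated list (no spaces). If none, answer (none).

After 1 (process(C)): A:[] B:[] C:[] D:[]
After 2 (send(from=A, to=B, msg='stop')): A:[] B:[stop] C:[] D:[]
After 3 (send(from=B, to=A, msg='bye')): A:[bye] B:[stop] C:[] D:[]
After 4 (send(from=C, to=D, msg='hello')): A:[bye] B:[stop] C:[] D:[hello]
After 5 (send(from=B, to=C, msg='tick')): A:[bye] B:[stop] C:[tick] D:[hello]
After 6 (send(from=C, to=A, msg='data')): A:[bye,data] B:[stop] C:[tick] D:[hello]
After 7 (send(from=C, to=A, msg='req')): A:[bye,data,req] B:[stop] C:[tick] D:[hello]
After 8 (process(A)): A:[data,req] B:[stop] C:[tick] D:[hello]
After 9 (send(from=B, to=C, msg='ping')): A:[data,req] B:[stop] C:[tick,ping] D:[hello]
After 10 (send(from=C, to=B, msg='final')): A:[data,req] B:[stop,final] C:[tick,ping] D:[hello]
After 11 (process(B)): A:[data,req] B:[final] C:[tick,ping] D:[hello]

Answer: stop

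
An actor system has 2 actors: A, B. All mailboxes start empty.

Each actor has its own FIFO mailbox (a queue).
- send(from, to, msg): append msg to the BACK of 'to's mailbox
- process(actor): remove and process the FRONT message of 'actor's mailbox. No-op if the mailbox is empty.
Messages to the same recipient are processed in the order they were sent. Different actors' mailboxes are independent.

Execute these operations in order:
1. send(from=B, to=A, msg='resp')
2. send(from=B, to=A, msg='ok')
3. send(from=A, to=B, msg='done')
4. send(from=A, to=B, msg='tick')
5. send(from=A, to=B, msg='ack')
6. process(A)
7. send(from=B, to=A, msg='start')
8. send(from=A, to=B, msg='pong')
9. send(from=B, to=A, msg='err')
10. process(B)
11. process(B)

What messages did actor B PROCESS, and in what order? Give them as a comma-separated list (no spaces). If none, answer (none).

Answer: done,tick

Derivation:
After 1 (send(from=B, to=A, msg='resp')): A:[resp] B:[]
After 2 (send(from=B, to=A, msg='ok')): A:[resp,ok] B:[]
After 3 (send(from=A, to=B, msg='done')): A:[resp,ok] B:[done]
After 4 (send(from=A, to=B, msg='tick')): A:[resp,ok] B:[done,tick]
After 5 (send(from=A, to=B, msg='ack')): A:[resp,ok] B:[done,tick,ack]
After 6 (process(A)): A:[ok] B:[done,tick,ack]
After 7 (send(from=B, to=A, msg='start')): A:[ok,start] B:[done,tick,ack]
After 8 (send(from=A, to=B, msg='pong')): A:[ok,start] B:[done,tick,ack,pong]
After 9 (send(from=B, to=A, msg='err')): A:[ok,start,err] B:[done,tick,ack,pong]
After 10 (process(B)): A:[ok,start,err] B:[tick,ack,pong]
After 11 (process(B)): A:[ok,start,err] B:[ack,pong]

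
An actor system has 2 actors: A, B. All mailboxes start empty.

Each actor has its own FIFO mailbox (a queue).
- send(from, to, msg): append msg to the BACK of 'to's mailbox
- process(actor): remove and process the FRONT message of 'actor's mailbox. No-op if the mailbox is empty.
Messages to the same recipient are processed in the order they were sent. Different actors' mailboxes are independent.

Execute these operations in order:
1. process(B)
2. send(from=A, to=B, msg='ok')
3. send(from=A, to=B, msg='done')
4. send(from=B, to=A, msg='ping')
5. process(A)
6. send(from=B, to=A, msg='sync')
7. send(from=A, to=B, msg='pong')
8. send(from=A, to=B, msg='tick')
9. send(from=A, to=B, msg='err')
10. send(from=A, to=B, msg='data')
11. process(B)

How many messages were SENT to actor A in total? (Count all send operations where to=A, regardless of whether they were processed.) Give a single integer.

Answer: 2

Derivation:
After 1 (process(B)): A:[] B:[]
After 2 (send(from=A, to=B, msg='ok')): A:[] B:[ok]
After 3 (send(from=A, to=B, msg='done')): A:[] B:[ok,done]
After 4 (send(from=B, to=A, msg='ping')): A:[ping] B:[ok,done]
After 5 (process(A)): A:[] B:[ok,done]
After 6 (send(from=B, to=A, msg='sync')): A:[sync] B:[ok,done]
After 7 (send(from=A, to=B, msg='pong')): A:[sync] B:[ok,done,pong]
After 8 (send(from=A, to=B, msg='tick')): A:[sync] B:[ok,done,pong,tick]
After 9 (send(from=A, to=B, msg='err')): A:[sync] B:[ok,done,pong,tick,err]
After 10 (send(from=A, to=B, msg='data')): A:[sync] B:[ok,done,pong,tick,err,data]
After 11 (process(B)): A:[sync] B:[done,pong,tick,err,data]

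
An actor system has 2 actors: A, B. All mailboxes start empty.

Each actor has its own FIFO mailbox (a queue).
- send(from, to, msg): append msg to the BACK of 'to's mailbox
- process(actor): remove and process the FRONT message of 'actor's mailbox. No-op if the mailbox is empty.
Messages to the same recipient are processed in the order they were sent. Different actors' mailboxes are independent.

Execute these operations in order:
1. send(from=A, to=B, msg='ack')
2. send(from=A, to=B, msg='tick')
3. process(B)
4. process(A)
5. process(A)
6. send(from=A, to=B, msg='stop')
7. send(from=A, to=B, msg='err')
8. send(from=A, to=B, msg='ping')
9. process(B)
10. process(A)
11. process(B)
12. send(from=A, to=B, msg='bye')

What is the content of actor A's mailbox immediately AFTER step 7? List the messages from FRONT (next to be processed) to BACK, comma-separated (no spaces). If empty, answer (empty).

After 1 (send(from=A, to=B, msg='ack')): A:[] B:[ack]
After 2 (send(from=A, to=B, msg='tick')): A:[] B:[ack,tick]
After 3 (process(B)): A:[] B:[tick]
After 4 (process(A)): A:[] B:[tick]
After 5 (process(A)): A:[] B:[tick]
After 6 (send(from=A, to=B, msg='stop')): A:[] B:[tick,stop]
After 7 (send(from=A, to=B, msg='err')): A:[] B:[tick,stop,err]

(empty)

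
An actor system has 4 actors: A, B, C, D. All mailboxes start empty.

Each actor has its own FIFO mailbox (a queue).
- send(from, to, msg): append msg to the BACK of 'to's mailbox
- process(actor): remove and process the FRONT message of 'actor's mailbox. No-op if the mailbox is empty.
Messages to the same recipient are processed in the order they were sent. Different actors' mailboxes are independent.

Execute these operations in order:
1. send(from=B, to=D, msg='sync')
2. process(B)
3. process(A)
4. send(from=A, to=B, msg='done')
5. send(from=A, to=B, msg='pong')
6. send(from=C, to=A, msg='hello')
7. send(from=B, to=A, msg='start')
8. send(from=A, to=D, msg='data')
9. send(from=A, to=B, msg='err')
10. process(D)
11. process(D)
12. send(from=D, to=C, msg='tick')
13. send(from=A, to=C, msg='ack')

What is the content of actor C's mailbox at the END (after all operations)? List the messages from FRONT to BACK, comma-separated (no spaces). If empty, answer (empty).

After 1 (send(from=B, to=D, msg='sync')): A:[] B:[] C:[] D:[sync]
After 2 (process(B)): A:[] B:[] C:[] D:[sync]
After 3 (process(A)): A:[] B:[] C:[] D:[sync]
After 4 (send(from=A, to=B, msg='done')): A:[] B:[done] C:[] D:[sync]
After 5 (send(from=A, to=B, msg='pong')): A:[] B:[done,pong] C:[] D:[sync]
After 6 (send(from=C, to=A, msg='hello')): A:[hello] B:[done,pong] C:[] D:[sync]
After 7 (send(from=B, to=A, msg='start')): A:[hello,start] B:[done,pong] C:[] D:[sync]
After 8 (send(from=A, to=D, msg='data')): A:[hello,start] B:[done,pong] C:[] D:[sync,data]
After 9 (send(from=A, to=B, msg='err')): A:[hello,start] B:[done,pong,err] C:[] D:[sync,data]
After 10 (process(D)): A:[hello,start] B:[done,pong,err] C:[] D:[data]
After 11 (process(D)): A:[hello,start] B:[done,pong,err] C:[] D:[]
After 12 (send(from=D, to=C, msg='tick')): A:[hello,start] B:[done,pong,err] C:[tick] D:[]
After 13 (send(from=A, to=C, msg='ack')): A:[hello,start] B:[done,pong,err] C:[tick,ack] D:[]

Answer: tick,ack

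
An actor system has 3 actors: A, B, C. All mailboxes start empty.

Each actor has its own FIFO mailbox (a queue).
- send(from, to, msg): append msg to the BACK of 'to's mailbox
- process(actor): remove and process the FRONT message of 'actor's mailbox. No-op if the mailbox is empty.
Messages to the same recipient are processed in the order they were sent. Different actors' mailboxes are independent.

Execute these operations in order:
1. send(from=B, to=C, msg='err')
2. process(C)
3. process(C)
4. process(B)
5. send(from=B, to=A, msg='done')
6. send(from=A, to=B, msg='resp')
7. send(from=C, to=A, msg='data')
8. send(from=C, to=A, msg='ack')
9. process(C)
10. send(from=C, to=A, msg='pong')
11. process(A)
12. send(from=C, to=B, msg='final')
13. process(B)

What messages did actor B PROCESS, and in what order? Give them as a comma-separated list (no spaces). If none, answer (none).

Answer: resp

Derivation:
After 1 (send(from=B, to=C, msg='err')): A:[] B:[] C:[err]
After 2 (process(C)): A:[] B:[] C:[]
After 3 (process(C)): A:[] B:[] C:[]
After 4 (process(B)): A:[] B:[] C:[]
After 5 (send(from=B, to=A, msg='done')): A:[done] B:[] C:[]
After 6 (send(from=A, to=B, msg='resp')): A:[done] B:[resp] C:[]
After 7 (send(from=C, to=A, msg='data')): A:[done,data] B:[resp] C:[]
After 8 (send(from=C, to=A, msg='ack')): A:[done,data,ack] B:[resp] C:[]
After 9 (process(C)): A:[done,data,ack] B:[resp] C:[]
After 10 (send(from=C, to=A, msg='pong')): A:[done,data,ack,pong] B:[resp] C:[]
After 11 (process(A)): A:[data,ack,pong] B:[resp] C:[]
After 12 (send(from=C, to=B, msg='final')): A:[data,ack,pong] B:[resp,final] C:[]
After 13 (process(B)): A:[data,ack,pong] B:[final] C:[]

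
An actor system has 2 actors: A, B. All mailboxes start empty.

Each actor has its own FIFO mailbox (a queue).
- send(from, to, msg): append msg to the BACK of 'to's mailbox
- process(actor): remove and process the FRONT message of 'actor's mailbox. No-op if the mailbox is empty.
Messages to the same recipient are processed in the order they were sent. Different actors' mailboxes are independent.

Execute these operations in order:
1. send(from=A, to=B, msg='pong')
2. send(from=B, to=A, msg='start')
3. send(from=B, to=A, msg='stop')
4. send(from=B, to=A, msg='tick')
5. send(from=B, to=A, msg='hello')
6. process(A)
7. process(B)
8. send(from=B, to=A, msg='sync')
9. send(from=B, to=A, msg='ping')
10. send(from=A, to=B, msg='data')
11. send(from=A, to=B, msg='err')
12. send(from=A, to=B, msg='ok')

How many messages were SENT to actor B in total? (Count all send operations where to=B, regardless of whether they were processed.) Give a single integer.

Answer: 4

Derivation:
After 1 (send(from=A, to=B, msg='pong')): A:[] B:[pong]
After 2 (send(from=B, to=A, msg='start')): A:[start] B:[pong]
After 3 (send(from=B, to=A, msg='stop')): A:[start,stop] B:[pong]
After 4 (send(from=B, to=A, msg='tick')): A:[start,stop,tick] B:[pong]
After 5 (send(from=B, to=A, msg='hello')): A:[start,stop,tick,hello] B:[pong]
After 6 (process(A)): A:[stop,tick,hello] B:[pong]
After 7 (process(B)): A:[stop,tick,hello] B:[]
After 8 (send(from=B, to=A, msg='sync')): A:[stop,tick,hello,sync] B:[]
After 9 (send(from=B, to=A, msg='ping')): A:[stop,tick,hello,sync,ping] B:[]
After 10 (send(from=A, to=B, msg='data')): A:[stop,tick,hello,sync,ping] B:[data]
After 11 (send(from=A, to=B, msg='err')): A:[stop,tick,hello,sync,ping] B:[data,err]
After 12 (send(from=A, to=B, msg='ok')): A:[stop,tick,hello,sync,ping] B:[data,err,ok]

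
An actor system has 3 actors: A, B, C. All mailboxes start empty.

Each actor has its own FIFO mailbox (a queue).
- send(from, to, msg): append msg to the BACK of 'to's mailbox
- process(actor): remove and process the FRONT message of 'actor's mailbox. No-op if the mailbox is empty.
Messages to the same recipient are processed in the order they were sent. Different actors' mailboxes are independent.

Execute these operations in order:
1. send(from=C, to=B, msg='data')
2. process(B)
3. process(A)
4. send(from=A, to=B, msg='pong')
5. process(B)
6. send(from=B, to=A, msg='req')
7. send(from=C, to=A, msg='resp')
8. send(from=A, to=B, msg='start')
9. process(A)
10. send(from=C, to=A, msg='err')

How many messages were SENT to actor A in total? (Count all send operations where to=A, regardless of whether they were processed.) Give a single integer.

After 1 (send(from=C, to=B, msg='data')): A:[] B:[data] C:[]
After 2 (process(B)): A:[] B:[] C:[]
After 3 (process(A)): A:[] B:[] C:[]
After 4 (send(from=A, to=B, msg='pong')): A:[] B:[pong] C:[]
After 5 (process(B)): A:[] B:[] C:[]
After 6 (send(from=B, to=A, msg='req')): A:[req] B:[] C:[]
After 7 (send(from=C, to=A, msg='resp')): A:[req,resp] B:[] C:[]
After 8 (send(from=A, to=B, msg='start')): A:[req,resp] B:[start] C:[]
After 9 (process(A)): A:[resp] B:[start] C:[]
After 10 (send(from=C, to=A, msg='err')): A:[resp,err] B:[start] C:[]

Answer: 3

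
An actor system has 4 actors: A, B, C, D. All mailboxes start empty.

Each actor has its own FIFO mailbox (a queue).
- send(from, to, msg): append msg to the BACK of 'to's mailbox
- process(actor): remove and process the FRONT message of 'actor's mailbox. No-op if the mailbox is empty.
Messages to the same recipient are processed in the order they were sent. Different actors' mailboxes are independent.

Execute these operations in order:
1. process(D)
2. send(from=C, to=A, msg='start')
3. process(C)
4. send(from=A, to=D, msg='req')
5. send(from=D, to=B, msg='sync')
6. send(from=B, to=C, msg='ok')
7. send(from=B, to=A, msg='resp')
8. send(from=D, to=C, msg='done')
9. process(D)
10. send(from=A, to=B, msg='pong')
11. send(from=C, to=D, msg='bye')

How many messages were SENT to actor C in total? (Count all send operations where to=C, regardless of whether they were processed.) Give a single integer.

Answer: 2

Derivation:
After 1 (process(D)): A:[] B:[] C:[] D:[]
After 2 (send(from=C, to=A, msg='start')): A:[start] B:[] C:[] D:[]
After 3 (process(C)): A:[start] B:[] C:[] D:[]
After 4 (send(from=A, to=D, msg='req')): A:[start] B:[] C:[] D:[req]
After 5 (send(from=D, to=B, msg='sync')): A:[start] B:[sync] C:[] D:[req]
After 6 (send(from=B, to=C, msg='ok')): A:[start] B:[sync] C:[ok] D:[req]
After 7 (send(from=B, to=A, msg='resp')): A:[start,resp] B:[sync] C:[ok] D:[req]
After 8 (send(from=D, to=C, msg='done')): A:[start,resp] B:[sync] C:[ok,done] D:[req]
After 9 (process(D)): A:[start,resp] B:[sync] C:[ok,done] D:[]
After 10 (send(from=A, to=B, msg='pong')): A:[start,resp] B:[sync,pong] C:[ok,done] D:[]
After 11 (send(from=C, to=D, msg='bye')): A:[start,resp] B:[sync,pong] C:[ok,done] D:[bye]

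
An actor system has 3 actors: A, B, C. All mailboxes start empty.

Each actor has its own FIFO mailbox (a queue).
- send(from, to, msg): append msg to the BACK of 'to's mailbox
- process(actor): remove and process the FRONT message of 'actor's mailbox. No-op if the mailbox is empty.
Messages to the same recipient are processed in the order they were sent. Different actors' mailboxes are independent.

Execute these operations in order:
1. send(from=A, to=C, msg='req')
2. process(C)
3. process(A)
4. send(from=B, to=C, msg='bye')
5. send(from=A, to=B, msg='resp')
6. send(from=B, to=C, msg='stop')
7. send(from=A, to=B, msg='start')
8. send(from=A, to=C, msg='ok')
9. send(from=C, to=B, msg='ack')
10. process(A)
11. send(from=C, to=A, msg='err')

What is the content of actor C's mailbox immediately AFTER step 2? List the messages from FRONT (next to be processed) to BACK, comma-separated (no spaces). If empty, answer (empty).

After 1 (send(from=A, to=C, msg='req')): A:[] B:[] C:[req]
After 2 (process(C)): A:[] B:[] C:[]

(empty)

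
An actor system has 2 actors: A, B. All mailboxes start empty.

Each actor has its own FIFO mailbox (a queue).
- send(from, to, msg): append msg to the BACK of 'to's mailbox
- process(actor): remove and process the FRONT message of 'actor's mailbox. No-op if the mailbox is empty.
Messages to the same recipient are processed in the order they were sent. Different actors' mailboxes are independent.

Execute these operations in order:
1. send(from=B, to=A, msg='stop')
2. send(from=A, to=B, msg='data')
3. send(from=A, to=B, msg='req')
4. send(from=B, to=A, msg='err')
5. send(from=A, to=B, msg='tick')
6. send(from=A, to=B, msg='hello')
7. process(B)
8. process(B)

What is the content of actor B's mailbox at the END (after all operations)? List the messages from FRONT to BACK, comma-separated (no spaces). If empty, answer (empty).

After 1 (send(from=B, to=A, msg='stop')): A:[stop] B:[]
After 2 (send(from=A, to=B, msg='data')): A:[stop] B:[data]
After 3 (send(from=A, to=B, msg='req')): A:[stop] B:[data,req]
After 4 (send(from=B, to=A, msg='err')): A:[stop,err] B:[data,req]
After 5 (send(from=A, to=B, msg='tick')): A:[stop,err] B:[data,req,tick]
After 6 (send(from=A, to=B, msg='hello')): A:[stop,err] B:[data,req,tick,hello]
After 7 (process(B)): A:[stop,err] B:[req,tick,hello]
After 8 (process(B)): A:[stop,err] B:[tick,hello]

Answer: tick,hello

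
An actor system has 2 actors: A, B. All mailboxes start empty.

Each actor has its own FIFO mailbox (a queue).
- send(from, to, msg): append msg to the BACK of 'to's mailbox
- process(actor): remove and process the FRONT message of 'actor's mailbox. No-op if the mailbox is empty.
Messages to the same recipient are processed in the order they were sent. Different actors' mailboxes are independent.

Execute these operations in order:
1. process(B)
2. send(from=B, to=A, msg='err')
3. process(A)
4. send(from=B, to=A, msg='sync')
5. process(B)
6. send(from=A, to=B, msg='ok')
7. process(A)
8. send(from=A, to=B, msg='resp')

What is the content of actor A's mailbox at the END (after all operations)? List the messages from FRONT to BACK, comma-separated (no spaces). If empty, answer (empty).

After 1 (process(B)): A:[] B:[]
After 2 (send(from=B, to=A, msg='err')): A:[err] B:[]
After 3 (process(A)): A:[] B:[]
After 4 (send(from=B, to=A, msg='sync')): A:[sync] B:[]
After 5 (process(B)): A:[sync] B:[]
After 6 (send(from=A, to=B, msg='ok')): A:[sync] B:[ok]
After 7 (process(A)): A:[] B:[ok]
After 8 (send(from=A, to=B, msg='resp')): A:[] B:[ok,resp]

Answer: (empty)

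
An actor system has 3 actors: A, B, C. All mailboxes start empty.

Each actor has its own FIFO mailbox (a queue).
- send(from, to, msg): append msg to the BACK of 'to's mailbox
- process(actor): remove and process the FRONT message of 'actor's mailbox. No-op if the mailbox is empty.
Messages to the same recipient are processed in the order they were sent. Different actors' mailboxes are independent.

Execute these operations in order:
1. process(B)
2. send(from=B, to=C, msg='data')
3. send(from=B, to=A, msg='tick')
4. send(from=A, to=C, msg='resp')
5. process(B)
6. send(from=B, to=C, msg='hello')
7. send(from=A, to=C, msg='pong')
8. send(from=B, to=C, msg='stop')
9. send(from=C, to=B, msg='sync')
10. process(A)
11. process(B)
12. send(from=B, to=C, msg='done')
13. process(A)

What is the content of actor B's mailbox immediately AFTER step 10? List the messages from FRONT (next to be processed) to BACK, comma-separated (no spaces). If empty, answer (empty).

After 1 (process(B)): A:[] B:[] C:[]
After 2 (send(from=B, to=C, msg='data')): A:[] B:[] C:[data]
After 3 (send(from=B, to=A, msg='tick')): A:[tick] B:[] C:[data]
After 4 (send(from=A, to=C, msg='resp')): A:[tick] B:[] C:[data,resp]
After 5 (process(B)): A:[tick] B:[] C:[data,resp]
After 6 (send(from=B, to=C, msg='hello')): A:[tick] B:[] C:[data,resp,hello]
After 7 (send(from=A, to=C, msg='pong')): A:[tick] B:[] C:[data,resp,hello,pong]
After 8 (send(from=B, to=C, msg='stop')): A:[tick] B:[] C:[data,resp,hello,pong,stop]
After 9 (send(from=C, to=B, msg='sync')): A:[tick] B:[sync] C:[data,resp,hello,pong,stop]
After 10 (process(A)): A:[] B:[sync] C:[data,resp,hello,pong,stop]

sync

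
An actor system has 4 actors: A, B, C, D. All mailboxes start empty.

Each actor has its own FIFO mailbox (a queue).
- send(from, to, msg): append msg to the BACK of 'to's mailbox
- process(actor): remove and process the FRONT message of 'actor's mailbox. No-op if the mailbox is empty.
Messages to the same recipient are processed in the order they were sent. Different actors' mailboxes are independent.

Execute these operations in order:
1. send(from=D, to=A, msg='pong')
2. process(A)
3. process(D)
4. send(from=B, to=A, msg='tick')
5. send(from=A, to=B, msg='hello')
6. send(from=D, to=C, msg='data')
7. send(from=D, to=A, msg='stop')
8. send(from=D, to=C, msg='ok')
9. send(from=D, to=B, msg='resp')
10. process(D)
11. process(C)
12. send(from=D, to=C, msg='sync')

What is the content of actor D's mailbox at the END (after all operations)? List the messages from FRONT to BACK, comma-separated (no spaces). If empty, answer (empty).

After 1 (send(from=D, to=A, msg='pong')): A:[pong] B:[] C:[] D:[]
After 2 (process(A)): A:[] B:[] C:[] D:[]
After 3 (process(D)): A:[] B:[] C:[] D:[]
After 4 (send(from=B, to=A, msg='tick')): A:[tick] B:[] C:[] D:[]
After 5 (send(from=A, to=B, msg='hello')): A:[tick] B:[hello] C:[] D:[]
After 6 (send(from=D, to=C, msg='data')): A:[tick] B:[hello] C:[data] D:[]
After 7 (send(from=D, to=A, msg='stop')): A:[tick,stop] B:[hello] C:[data] D:[]
After 8 (send(from=D, to=C, msg='ok')): A:[tick,stop] B:[hello] C:[data,ok] D:[]
After 9 (send(from=D, to=B, msg='resp')): A:[tick,stop] B:[hello,resp] C:[data,ok] D:[]
After 10 (process(D)): A:[tick,stop] B:[hello,resp] C:[data,ok] D:[]
After 11 (process(C)): A:[tick,stop] B:[hello,resp] C:[ok] D:[]
After 12 (send(from=D, to=C, msg='sync')): A:[tick,stop] B:[hello,resp] C:[ok,sync] D:[]

Answer: (empty)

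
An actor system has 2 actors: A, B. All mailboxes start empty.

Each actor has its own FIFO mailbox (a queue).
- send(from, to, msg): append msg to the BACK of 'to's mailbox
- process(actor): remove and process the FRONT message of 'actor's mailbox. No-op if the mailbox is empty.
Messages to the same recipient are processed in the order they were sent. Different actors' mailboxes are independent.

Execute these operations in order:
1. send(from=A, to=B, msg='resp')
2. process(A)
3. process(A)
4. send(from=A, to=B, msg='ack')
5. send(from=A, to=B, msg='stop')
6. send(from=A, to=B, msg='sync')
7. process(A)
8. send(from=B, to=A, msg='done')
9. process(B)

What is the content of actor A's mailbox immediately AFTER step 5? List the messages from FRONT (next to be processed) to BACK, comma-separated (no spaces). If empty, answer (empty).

After 1 (send(from=A, to=B, msg='resp')): A:[] B:[resp]
After 2 (process(A)): A:[] B:[resp]
After 3 (process(A)): A:[] B:[resp]
After 4 (send(from=A, to=B, msg='ack')): A:[] B:[resp,ack]
After 5 (send(from=A, to=B, msg='stop')): A:[] B:[resp,ack,stop]

(empty)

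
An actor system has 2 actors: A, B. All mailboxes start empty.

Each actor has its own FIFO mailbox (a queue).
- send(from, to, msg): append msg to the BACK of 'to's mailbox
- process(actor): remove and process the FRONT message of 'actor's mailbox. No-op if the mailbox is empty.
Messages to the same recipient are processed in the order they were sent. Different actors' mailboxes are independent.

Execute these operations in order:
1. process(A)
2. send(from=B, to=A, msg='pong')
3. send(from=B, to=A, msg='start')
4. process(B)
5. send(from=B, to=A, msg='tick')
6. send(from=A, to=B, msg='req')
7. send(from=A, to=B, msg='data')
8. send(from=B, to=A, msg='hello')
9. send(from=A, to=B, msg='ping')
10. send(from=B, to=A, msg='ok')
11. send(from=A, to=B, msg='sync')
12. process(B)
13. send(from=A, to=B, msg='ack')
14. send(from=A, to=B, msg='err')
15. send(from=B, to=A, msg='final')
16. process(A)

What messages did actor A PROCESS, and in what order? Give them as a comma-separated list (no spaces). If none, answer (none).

After 1 (process(A)): A:[] B:[]
After 2 (send(from=B, to=A, msg='pong')): A:[pong] B:[]
After 3 (send(from=B, to=A, msg='start')): A:[pong,start] B:[]
After 4 (process(B)): A:[pong,start] B:[]
After 5 (send(from=B, to=A, msg='tick')): A:[pong,start,tick] B:[]
After 6 (send(from=A, to=B, msg='req')): A:[pong,start,tick] B:[req]
After 7 (send(from=A, to=B, msg='data')): A:[pong,start,tick] B:[req,data]
After 8 (send(from=B, to=A, msg='hello')): A:[pong,start,tick,hello] B:[req,data]
After 9 (send(from=A, to=B, msg='ping')): A:[pong,start,tick,hello] B:[req,data,ping]
After 10 (send(from=B, to=A, msg='ok')): A:[pong,start,tick,hello,ok] B:[req,data,ping]
After 11 (send(from=A, to=B, msg='sync')): A:[pong,start,tick,hello,ok] B:[req,data,ping,sync]
After 12 (process(B)): A:[pong,start,tick,hello,ok] B:[data,ping,sync]
After 13 (send(from=A, to=B, msg='ack')): A:[pong,start,tick,hello,ok] B:[data,ping,sync,ack]
After 14 (send(from=A, to=B, msg='err')): A:[pong,start,tick,hello,ok] B:[data,ping,sync,ack,err]
After 15 (send(from=B, to=A, msg='final')): A:[pong,start,tick,hello,ok,final] B:[data,ping,sync,ack,err]
After 16 (process(A)): A:[start,tick,hello,ok,final] B:[data,ping,sync,ack,err]

Answer: pong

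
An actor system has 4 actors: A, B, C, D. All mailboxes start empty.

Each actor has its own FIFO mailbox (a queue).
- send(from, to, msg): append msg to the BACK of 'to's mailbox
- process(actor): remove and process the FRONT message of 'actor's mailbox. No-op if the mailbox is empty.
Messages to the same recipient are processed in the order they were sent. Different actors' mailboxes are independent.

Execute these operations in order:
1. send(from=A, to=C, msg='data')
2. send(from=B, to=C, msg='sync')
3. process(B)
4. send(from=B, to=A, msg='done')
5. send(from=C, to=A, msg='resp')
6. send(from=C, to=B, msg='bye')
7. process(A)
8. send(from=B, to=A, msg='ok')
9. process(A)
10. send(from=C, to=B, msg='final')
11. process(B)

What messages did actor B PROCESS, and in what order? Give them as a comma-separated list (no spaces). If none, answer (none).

Answer: bye

Derivation:
After 1 (send(from=A, to=C, msg='data')): A:[] B:[] C:[data] D:[]
After 2 (send(from=B, to=C, msg='sync')): A:[] B:[] C:[data,sync] D:[]
After 3 (process(B)): A:[] B:[] C:[data,sync] D:[]
After 4 (send(from=B, to=A, msg='done')): A:[done] B:[] C:[data,sync] D:[]
After 5 (send(from=C, to=A, msg='resp')): A:[done,resp] B:[] C:[data,sync] D:[]
After 6 (send(from=C, to=B, msg='bye')): A:[done,resp] B:[bye] C:[data,sync] D:[]
After 7 (process(A)): A:[resp] B:[bye] C:[data,sync] D:[]
After 8 (send(from=B, to=A, msg='ok')): A:[resp,ok] B:[bye] C:[data,sync] D:[]
After 9 (process(A)): A:[ok] B:[bye] C:[data,sync] D:[]
After 10 (send(from=C, to=B, msg='final')): A:[ok] B:[bye,final] C:[data,sync] D:[]
After 11 (process(B)): A:[ok] B:[final] C:[data,sync] D:[]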